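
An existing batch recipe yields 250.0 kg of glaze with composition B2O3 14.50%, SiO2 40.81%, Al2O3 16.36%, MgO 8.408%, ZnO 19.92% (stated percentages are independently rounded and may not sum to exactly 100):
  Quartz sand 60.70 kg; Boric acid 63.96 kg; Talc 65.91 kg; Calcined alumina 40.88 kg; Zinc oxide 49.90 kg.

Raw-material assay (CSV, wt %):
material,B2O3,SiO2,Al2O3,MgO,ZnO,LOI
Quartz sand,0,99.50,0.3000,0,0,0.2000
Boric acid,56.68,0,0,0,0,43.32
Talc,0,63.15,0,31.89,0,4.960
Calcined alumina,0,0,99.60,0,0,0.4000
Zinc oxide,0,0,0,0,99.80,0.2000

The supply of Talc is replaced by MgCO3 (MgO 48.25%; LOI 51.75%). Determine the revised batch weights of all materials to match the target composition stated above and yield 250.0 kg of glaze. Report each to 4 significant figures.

Revised batch per 250.0 kg glaze:
  Quartz sand: 102.5 kg
  Boric acid: 63.96 kg
  MgCO3: 43.56 kg
  Calcined alumina: 40.76 kg
  Zinc oxide: 49.90 kg
Total batch = 300.7 kg; LOI loss = 50.72 kg

Working values appear, with 4-significant-figure rounding, in the working; the whole derivation holds full float precision all the way through. Every reported value is rounded once only — derived quantities (net glass mass, LOI, the five compositions, totals, the yield) are carried at full float precision starting from the weights per 250.0 kg of glass precisely as stated by the problem or the answer.
The oxide mass targets at 250.0 kg glaze:
  B2O3: 14.50% × 250.0 = 36.25 kg
  SiO2: 40.81% × 250.0 = 102.0 kg
  Al2O3: 16.36% × 250.0 = 40.90 kg
  MgO: 8.408% × 250.0 = 21.02 kg
  ZnO: 19.92% × 250.0 = 49.80 kg
Checking each oxide sum on the weights just shown, at the basis given (oxide sums agree with the targets within answer rounding):
  B2O3: 63.96·0.5668 = 36.25 kg (target 36.25 kg)
  SiO2: 102.5·0.9950 = 102.0 kg (target 102.0 kg)
  Al2O3: 102.5·0.003000 + 40.76·0.9960 = 40.90 kg (target 40.90 kg)
  MgO: 43.56·0.4825 = 21.02 kg (target 21.02 kg)
  ZnO: 49.90·0.9980 = 49.80 kg (target 49.80 kg)
Consistency of the glass mass: the batch minus its LOI: 250.0 kg (the Σ of target masses is 250.0 kg; with the basis standing at 250.0 kg — a pure rounding effect).
Total batch = Σ batch = 300.7 kg; loss to ignition Σ batch·LOI = 50.72 kg; as yield: glass ÷ batch → 83.13%.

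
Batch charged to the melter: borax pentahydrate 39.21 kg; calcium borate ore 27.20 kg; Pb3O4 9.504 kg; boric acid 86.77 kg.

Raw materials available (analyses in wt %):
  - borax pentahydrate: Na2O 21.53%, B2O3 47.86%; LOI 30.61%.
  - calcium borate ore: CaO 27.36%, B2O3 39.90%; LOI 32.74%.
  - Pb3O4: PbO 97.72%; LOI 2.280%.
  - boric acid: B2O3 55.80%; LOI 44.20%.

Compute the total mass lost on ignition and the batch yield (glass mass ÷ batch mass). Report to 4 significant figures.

All arithmetic maintains exact precision in every operation — the intermediate values appear (rounded to four significant digits) at each printed step — every reported figure is rounded just once — all derived quantities, including the four compositions, glass mass, totals, yield, ignition loss, are carried from the batch weights at 103.2 kg of glass in exact precision exactly as shown in the problem or the answer.
Loss on ignition, line by line:
  borax pentahydrate: 39.21 × 0.3061 = 12.00 kg
  calcium borate ore: 27.20 × 0.3274 = 8.905 kg
  Pb3O4: 9.504 × 0.02280 = 0.2167 kg
  boric acid: 86.77 × 0.4420 = 38.35 kg
Total LOI = 59.48 kg
Glass = batch − LOI = 162.7 − 59.48 = 103.2 kg

LOI loss = 59.48 kg; glass = 103.2 kg; yield = 63.44%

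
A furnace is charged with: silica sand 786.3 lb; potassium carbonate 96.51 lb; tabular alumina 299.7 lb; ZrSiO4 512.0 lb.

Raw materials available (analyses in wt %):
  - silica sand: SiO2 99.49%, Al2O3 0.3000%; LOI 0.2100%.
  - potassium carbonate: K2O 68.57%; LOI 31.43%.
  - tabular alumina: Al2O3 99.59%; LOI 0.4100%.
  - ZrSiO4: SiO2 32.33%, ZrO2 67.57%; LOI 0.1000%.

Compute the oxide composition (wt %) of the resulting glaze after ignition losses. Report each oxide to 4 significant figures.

Glass mass = 1661 lb (batch 1695 − LOI 33.73).
Composition: SiO2 57.07%, ZrO2 20.83%, K2O 3.985%, Al2O3 18.11%

Intermediates appear, with 4-significant-figure rounding, at each printed step; the whole derivation keeps full float precision from start to finish — every reported result sees exactly one rounding; derived quantities are carried at full float precision (four oxide percentages, the yield, glass mass, totals, LOI) from the weighed amounts per 1661 lb of glass as they appear in problem or answer.
Delivered oxide masses:
  SiO2: 786.3·0.9949 + 512.0·0.3233 = 947.8 lb
  ZrO2: 512.0·0.6757 = 346.0 lb
  K2O: 96.51·0.6857 = 66.18 lb
  Al2O3: 786.3·0.003000 + 299.7·0.9959 = 300.8 lb
LOI: 786.3·0.002100 + 96.51·0.3143 + 299.7·0.004100 + 512.0·0.001000 = 33.73 lb
Net of LOI, the glass mass = 1695 − 33.73 = 1661 lb (= Σ oxide masses)
percent share: oxide ÷ glass, ×100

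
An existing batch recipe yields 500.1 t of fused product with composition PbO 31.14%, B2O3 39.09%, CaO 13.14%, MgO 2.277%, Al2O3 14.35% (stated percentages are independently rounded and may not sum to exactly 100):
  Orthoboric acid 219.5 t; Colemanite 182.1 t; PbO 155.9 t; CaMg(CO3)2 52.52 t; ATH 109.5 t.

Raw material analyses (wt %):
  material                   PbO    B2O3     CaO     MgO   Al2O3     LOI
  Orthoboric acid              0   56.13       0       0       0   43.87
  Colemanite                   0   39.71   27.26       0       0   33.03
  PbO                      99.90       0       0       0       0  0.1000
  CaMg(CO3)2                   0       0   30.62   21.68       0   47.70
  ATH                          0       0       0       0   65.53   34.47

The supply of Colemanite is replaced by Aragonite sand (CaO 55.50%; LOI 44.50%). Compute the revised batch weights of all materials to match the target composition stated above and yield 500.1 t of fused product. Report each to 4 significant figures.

Rounding to 4 significant digits applies to each mid-chain value as shown — all internal work carries exact precision throughout — each reported number undergoes a single rounding; derived quantities (glass mass, the totals, yield, five oxide percentages, ignition loss) are carried from the weighed amounts on 500.1 t of glass in full float precision as written in the question or the answer.
Oxide-by-oxide targets in 500.1 t fused product:
  PbO: 31.14% × 500.1 = 155.7 t
  B2O3: 39.09% × 500.1 = 195.5 t
  CaO: 13.14% × 500.1 = 65.71 t
  MgO: 2.277% × 500.1 = 11.39 t
  Al2O3: 14.35% × 500.1 = 71.76 t
A balance pass over the oxides, per the reported batch figures, under the basis named above (each sum matches its target mass inside rounding margins):
  PbO: 155.9·0.9990 = 155.7 t (target 155.7 t)
  B2O3: 348.3·0.5613 = 195.5 t (target 195.5 t)
  CaO: 89.42·0.5550 + 52.52·0.3062 = 65.71 t (target 65.71 t)
  MgO: 52.52·0.2168 = 11.39 t (target 11.39 t)
  Al2O3: 109.5·0.6553 = 71.76 t (target 71.76 t)
Glass-mass closure: batch total minus LOI = 500.1 t (the Σ of target masses is 500.1 t; against the stated basis, 500.1 t — gaps are rounding artifacts).
Whole-batch sum: Σ batch = 755.6 t; ignition loss, Σ(batch × LOI) = 255.5 t; yield = glass ÷ total batch = 66.18%.

Revised batch per 500.1 t fused product:
  Orthoboric acid: 348.3 t
  Aragonite sand: 89.42 t
  PbO: 155.9 t
  CaMg(CO3)2: 52.52 t
  ATH: 109.5 t
Total batch = 755.6 t; LOI loss = 255.5 t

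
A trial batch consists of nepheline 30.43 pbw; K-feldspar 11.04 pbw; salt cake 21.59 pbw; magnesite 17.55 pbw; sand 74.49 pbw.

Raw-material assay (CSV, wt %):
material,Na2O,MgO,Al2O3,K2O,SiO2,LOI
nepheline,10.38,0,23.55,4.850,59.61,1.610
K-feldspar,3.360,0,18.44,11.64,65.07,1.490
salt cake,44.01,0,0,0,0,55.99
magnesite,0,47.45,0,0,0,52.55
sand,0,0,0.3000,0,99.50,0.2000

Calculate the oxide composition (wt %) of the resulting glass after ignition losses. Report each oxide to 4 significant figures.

All internal work holds full float precision through the solve. Working values are printed with 4-significant-digit rounding on the page — each reported result takes exactly one rounding. Derived quantities, including the five compositions, the yield, totals, LOI, glass mass, are re-derived from the weighed amounts at 133.0 pbw of glass at exact precision exactly as shown in the question or the answer.
Delivered oxide masses:
  Na2O: 30.43·0.1038 + 11.04·0.03360 + 21.59·0.4401 = 13.03 pbw
  MgO: 17.55·0.4745 = 8.327 pbw
  Al2O3: 30.43·0.2355 + 11.04·0.1844 + 74.49·0.003000 = 9.426 pbw
  K2O: 30.43·0.04850 + 11.04·0.1164 = 2.761 pbw
  SiO2: 30.43·0.5961 + 11.04·0.6507 + 74.49·0.9950 = 99.44 pbw
LOI: 30.43·0.01610 + 11.04·0.01490 + 21.59·0.5599 + 17.55·0.5255 + 74.49·0.002000 = 22.11 pbw
batch − LOI leaves glass = 155.1 − 22.11 = 133.0 pbw (= Σ oxide masses)
wt %: oxide over glass, times 100

Glass mass = 133.0 pbw (batch 155.1 − LOI 22.11).
Composition: Na2O 9.799%, MgO 6.262%, Al2O3 7.088%, K2O 2.076%, SiO2 74.78%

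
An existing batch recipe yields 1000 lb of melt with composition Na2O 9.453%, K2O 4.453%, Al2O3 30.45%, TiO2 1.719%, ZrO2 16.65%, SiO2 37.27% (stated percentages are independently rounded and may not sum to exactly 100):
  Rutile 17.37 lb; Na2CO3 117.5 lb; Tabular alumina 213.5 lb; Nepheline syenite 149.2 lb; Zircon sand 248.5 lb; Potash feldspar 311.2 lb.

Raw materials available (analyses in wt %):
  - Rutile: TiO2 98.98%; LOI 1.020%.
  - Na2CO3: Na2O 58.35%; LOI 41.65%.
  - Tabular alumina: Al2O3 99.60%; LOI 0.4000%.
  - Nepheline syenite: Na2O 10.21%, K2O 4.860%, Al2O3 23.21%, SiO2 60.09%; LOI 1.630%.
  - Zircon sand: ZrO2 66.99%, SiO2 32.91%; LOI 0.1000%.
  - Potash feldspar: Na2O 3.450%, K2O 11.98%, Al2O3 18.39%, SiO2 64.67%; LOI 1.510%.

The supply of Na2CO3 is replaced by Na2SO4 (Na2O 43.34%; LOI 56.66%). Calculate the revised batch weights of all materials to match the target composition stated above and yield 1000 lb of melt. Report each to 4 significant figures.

Every computation holds full float precision throughout. Intermediates are printed, with 4-significant-digit rounding, as written; each reported result takes a single rounding — the derived quantities (six oxide percentages, LOI, totals, yield, net glass mass) are carried starting from the weights per 1000 lb of glass in full float precision, as they appear in the problem or answer text.
Oxide-by-oxide targets in 1000 lb melt:
  Na2O: 9.453% × 1000 = 94.53 lb
  K2O: 4.453% × 1000 = 44.53 lb
  Al2O3: 30.45% × 1000 = 304.5 lb
  TiO2: 1.719% × 1000 = 17.19 lb
  ZrO2: 16.65% × 1000 = 166.5 lb
  SiO2: 37.27% × 1000 = 372.7 lb
Verifying the oxide balance applying the batch weights above, per the basis as stated (delivered sums recover each target inside rounding margins):
  Na2O: 158.2·0.4334 + 149.2·0.1021 + 311.2·0.03450 = 94.53 lb (target 94.53 lb)
  K2O: 149.2·0.04860 + 311.2·0.1198 = 44.53 lb (target 44.53 lb)
  Al2O3: 213.5·0.9960 + 149.2·0.2321 + 311.2·0.1839 = 304.5 lb (target 304.5 lb)
  TiO2: 17.37·0.9898 = 17.19 lb (target 17.19 lb)
  ZrO2: 248.5·0.6699 = 166.5 lb (target 166.5 lb)
  SiO2: 149.2·0.6009 + 248.5·0.3291 + 311.2·0.6467 = 372.7 lb (target 372.7 lb)
Glass-mass closure: Σ batch − LOI loss = 999.9 lb (the Σ of target masses is 1000 lb; versus the stated basis of 1000 lb — any gap is answer rounding).
Batch total: Σ batch = 1098 lb; Σ batch·LOI gives LOI loss = 98.05 lb; yield, glass over the total, = 91.07%.

Revised batch per 1000 lb melt:
  Rutile: 17.37 lb
  Na2SO4: 158.2 lb
  Tabular alumina: 213.5 lb
  Nepheline syenite: 149.2 lb
  Zircon sand: 248.5 lb
  Potash feldspar: 311.2 lb
Total batch = 1098 lb; LOI loss = 98.05 lb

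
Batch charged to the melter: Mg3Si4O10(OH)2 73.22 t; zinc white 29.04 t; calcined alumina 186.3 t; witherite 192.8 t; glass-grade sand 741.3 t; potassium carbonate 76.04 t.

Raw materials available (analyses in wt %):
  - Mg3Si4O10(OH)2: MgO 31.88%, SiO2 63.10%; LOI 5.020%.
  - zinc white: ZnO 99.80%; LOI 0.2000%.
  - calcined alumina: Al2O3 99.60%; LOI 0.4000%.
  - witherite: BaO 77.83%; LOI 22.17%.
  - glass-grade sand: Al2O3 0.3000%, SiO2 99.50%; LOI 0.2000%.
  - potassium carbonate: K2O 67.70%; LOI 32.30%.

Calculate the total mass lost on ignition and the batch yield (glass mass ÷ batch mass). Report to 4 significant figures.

LOI loss = 73.27 t; glass = 1225 t; yield = 94.36%

Rounding to four significant figures applies to each in-between result as displayed; full precision is held throughout; every reported number is rounded exactly once — all derived quantities (the yield, totals, glass mass, ignition loss, six oxide percentages) are rebuilt in full float precision starting from the weights at 1225 t of glass, as set out in problem or answer.
Ignition loss by material:
  Mg3Si4O10(OH)2: 73.22 × 0.05020 = 3.676 t
  zinc white: 29.04 × 0.002000 = 0.05808 t
  calcined alumina: 186.3 × 0.004000 = 0.7452 t
  witherite: 192.8 × 0.2217 = 42.74 t
  glass-grade sand: 741.3 × 0.002000 = 1.483 t
  potassium carbonate: 76.04 × 0.3230 = 24.56 t
Total LOI = 73.27 t
Glass = batch − LOI = 1299 − 73.27 = 1225 t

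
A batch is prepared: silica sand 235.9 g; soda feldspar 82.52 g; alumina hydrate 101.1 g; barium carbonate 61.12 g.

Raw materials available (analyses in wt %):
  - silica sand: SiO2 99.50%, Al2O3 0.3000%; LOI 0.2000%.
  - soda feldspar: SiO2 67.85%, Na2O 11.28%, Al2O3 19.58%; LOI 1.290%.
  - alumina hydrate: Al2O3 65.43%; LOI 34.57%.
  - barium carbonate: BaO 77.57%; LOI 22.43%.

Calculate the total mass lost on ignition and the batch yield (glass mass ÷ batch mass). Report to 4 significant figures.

LOI loss = 50.20 g; glass = 430.4 g; yield = 89.56%

The whole derivation runs at full float precision through the solve. The intermediate values are shown rounded to 4 significant figures between the steps. A single rounding yields every reported figure. Derived quantities, which include totals, LOI, glass mass, the four compositions, yield, are recomputed at full precision, as quoted within the question or the answer, using the weight values at 430.4 g of glass.
Material-by-material LOI:
  silica sand: 235.9 × 0.002000 = 0.4718 g
  soda feldspar: 82.52 × 0.01290 = 1.065 g
  alumina hydrate: 101.1 × 0.3457 = 34.95 g
  barium carbonate: 61.12 × 0.2243 = 13.71 g
Total LOI = 50.20 g
Glass = batch − LOI = 480.6 − 50.20 = 430.4 g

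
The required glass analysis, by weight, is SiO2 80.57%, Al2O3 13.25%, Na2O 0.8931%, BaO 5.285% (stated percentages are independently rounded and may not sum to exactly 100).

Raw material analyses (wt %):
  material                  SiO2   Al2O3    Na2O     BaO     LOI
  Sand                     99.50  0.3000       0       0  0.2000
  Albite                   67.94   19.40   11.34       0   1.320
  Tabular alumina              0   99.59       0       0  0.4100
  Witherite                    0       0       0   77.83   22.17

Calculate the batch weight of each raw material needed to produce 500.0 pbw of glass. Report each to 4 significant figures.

Rounding to four significant figures extends to every in-between result as displayed; all arithmetic keeps full precision at all times. Every reported number takes just one rounding — derived quantities are carried from the weighed amounts on 500.0 pbw of glass at full float precision (the yield, LOI, totals, glass mass, the four compositions), exactly as printed in the problem or the answer.
The oxide mass targets at 500.0 pbw glass:
  SiO2: 80.57% × 500.0 = 402.8 pbw
  Al2O3: 13.25% × 500.0 = 66.25 pbw
  Na2O: 0.8931% × 500.0 = 4.466 pbw
  BaO: 5.285% × 500.0 = 26.42 pbw
Balance tally, oxide-wise, using the reported weights, relative to the basis at hand (summed amounts equal target values inside rounding margins):
  SiO2: 378.0·0.9950 + 39.38·0.6794 = 402.9 pbw (target 402.8 pbw)
  Al2O3: 378.0·0.003000 + 39.38·0.1940 + 57.71·0.9959 = 66.25 pbw (target 66.25 pbw)
  Na2O: 39.38·0.1134 = 4.466 pbw (target 4.466 pbw)
  BaO: 33.95·0.7783 = 26.42 pbw (target 26.42 pbw)
Glass-mass bookkeeping: total charge less LOI = 500.0 pbw (summing oxide targets gives 500.0 pbw; versus the stated basis of 500.0 pbw — rounding explains the deltas).
Total batch = Σ batch = 509.0 pbw; LOI removed, Σ of batch·LOI: 9.039 pbw; yield = glass ÷ total batch = 98.22%.

Batch per 500.0 pbw glass:
  Sand: 378.0 pbw
  Albite: 39.38 pbw
  Tabular alumina: 57.71 pbw
  Witherite: 33.95 pbw
Total batch = 509.0 pbw; LOI loss = 9.039 pbw; yield = 98.22%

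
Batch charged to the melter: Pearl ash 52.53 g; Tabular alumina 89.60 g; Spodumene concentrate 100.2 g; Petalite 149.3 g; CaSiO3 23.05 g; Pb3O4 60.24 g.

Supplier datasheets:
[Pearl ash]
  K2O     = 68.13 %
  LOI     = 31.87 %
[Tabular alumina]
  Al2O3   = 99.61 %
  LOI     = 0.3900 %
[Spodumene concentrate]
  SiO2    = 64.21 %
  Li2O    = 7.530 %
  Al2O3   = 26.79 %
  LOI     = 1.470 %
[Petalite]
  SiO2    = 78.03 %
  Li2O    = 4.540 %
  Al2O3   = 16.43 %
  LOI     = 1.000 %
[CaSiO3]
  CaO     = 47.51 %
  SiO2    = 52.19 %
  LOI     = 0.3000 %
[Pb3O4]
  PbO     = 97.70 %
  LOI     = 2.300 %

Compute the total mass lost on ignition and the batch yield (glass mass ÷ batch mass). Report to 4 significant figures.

LOI loss = 21.51 g; glass = 453.4 g; yield = 95.47%

Full float precision is kept all the way through — intermediates are shown, rounded to four significant figures, across the worked steps; each reported value carries a single rounding. The derived quantities, including LOI, glass mass, the six compositions, yield, the totals, are carried from the batch weights per 453.4 g of glass in full float precision as written in the question or the answer.
Loss on ignition, line by line:
  Pearl ash: 52.53 × 0.3187 = 16.74 g
  Tabular alumina: 89.60 × 0.003900 = 0.3494 g
  Spodumene concentrate: 100.2 × 0.01470 = 1.473 g
  Petalite: 149.3 × 0.01000 = 1.493 g
  CaSiO3: 23.05 × 0.003000 = 0.06915 g
  Pb3O4: 60.24 × 0.02300 = 1.386 g
Total LOI = 21.51 g
Glass = batch − LOI = 474.9 − 21.51 = 453.4 g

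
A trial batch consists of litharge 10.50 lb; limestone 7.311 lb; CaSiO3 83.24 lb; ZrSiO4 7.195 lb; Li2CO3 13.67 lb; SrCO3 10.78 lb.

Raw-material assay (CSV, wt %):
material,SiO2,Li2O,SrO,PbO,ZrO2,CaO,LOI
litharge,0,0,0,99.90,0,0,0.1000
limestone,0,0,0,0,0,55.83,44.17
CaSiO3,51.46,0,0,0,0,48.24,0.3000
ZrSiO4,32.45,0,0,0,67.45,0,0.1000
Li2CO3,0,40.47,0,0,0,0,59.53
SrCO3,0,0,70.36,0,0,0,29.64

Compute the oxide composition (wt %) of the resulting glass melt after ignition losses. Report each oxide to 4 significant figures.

Glass mass = 117.9 lb (batch 132.7 − LOI 14.83).
Composition: SiO2 38.32%, Li2O 4.694%, SrO 6.435%, PbO 8.899%, ZrO2 4.117%, CaO 37.53%

In-progress results are displayed (rounded to 4 significant figures) at each printed step — the working math runs at exact precision at each step — every reported value is rounded just once. Derived quantities (LOI, glass mass, six oxide percentages, the yield, totals) are rebuilt using the weight values on 117.9 lb of glass in full precision, as set out in the problem or answer text.
Per-oxide mass from batch:
  SiO2: 83.24·0.5146 + 7.195·0.3245 = 45.17 lb
  Li2O: 13.67·0.4047 = 5.532 lb
  SrO: 10.78·0.7036 = 7.585 lb
  PbO: 10.50·0.9990 = 10.49 lb
  ZrO2: 7.195·0.6745 = 4.853 lb
  CaO: 7.311·0.5583 + 83.24·0.4824 = 44.24 lb
LOI: 10.50·0.001000 + 7.311·0.4417 + 83.24·0.003000 + 7.195·0.001000 + 13.67·0.5953 + 10.78·0.2964 = 14.83 lb
Resulting glass, batch − LOI: 132.7 − 14.83 = 117.9 lb (= the summed oxide contributions)
wt %: oxide over glass, times 100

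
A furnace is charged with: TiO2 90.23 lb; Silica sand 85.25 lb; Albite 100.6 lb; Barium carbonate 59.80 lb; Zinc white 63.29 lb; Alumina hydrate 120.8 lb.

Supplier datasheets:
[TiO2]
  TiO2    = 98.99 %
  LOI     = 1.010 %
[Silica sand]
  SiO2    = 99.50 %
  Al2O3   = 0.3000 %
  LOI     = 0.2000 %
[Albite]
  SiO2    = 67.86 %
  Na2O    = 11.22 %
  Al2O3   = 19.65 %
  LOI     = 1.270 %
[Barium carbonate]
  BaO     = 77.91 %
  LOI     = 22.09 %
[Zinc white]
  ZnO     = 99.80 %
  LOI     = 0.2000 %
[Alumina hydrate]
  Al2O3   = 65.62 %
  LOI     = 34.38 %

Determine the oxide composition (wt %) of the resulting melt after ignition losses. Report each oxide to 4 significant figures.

Values along the way are displayed (rounded to four significant figures) across the worked steps — exact precision is held in every operation — a single rounding completes every reported number — the derived quantities, which include net glass mass, totals, yield, LOI, six oxide percentages, are computed in full precision, as given in the problem or answer text, from the batch weights for 462.7 lb of glass.
Oxide masses out of the charge:
  SiO2: 85.25·0.9950 + 100.6·0.6786 = 153.1 lb
  TiO2: 90.23·0.9899 = 89.32 lb
  Na2O: 100.6·0.1122 = 11.29 lb
  BaO: 59.80·0.7791 = 46.59 lb
  Al2O3: 85.25·0.003000 + 100.6·0.1965 + 120.8·0.6562 = 99.29 lb
  ZnO: 63.29·0.9980 = 63.16 lb
LOI: 90.23·0.01010 + 85.25·0.002000 + 100.6·0.01270 + 59.80·0.2209 + 63.29·0.002000 + 120.8·0.3438 = 57.23 lb
Glass = total batch minus LOI = 520.0 − 57.23 = 462.7 lb (consistent with Σ oxide mass)
wt % = oxide mass / glass mass × 100

Glass mass = 462.7 lb (batch 520.0 − LOI 57.23).
Composition: SiO2 33.08%, TiO2 19.30%, Na2O 2.439%, BaO 10.07%, Al2O3 21.46%, ZnO 13.65%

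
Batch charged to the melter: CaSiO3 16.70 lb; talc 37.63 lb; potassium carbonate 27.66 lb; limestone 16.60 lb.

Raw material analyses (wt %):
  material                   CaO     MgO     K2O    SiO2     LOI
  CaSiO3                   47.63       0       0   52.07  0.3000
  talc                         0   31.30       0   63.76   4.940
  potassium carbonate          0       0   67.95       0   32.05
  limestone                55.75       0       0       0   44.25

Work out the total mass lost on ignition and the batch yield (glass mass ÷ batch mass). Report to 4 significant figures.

LOI loss = 18.12 lb; glass = 80.47 lb; yield = 81.62%

Each numeric step keeps exact precision through every step; intermediates appear with 4-significant-figure rounding across the worked steps; every reported result is rounded just once; the derived quantities are computed in exact precision (LOI, the yield, the totals, glass mass, the four compositions) using the weight values at 80.47 lb of glass, precisely as stated by the problem or answer text.
Per-material ignition loss:
  CaSiO3: 16.70 × 0.003000 = 0.05010 lb
  talc: 37.63 × 0.04940 = 1.859 lb
  potassium carbonate: 27.66 × 0.3205 = 8.865 lb
  limestone: 16.60 × 0.4425 = 7.346 lb
Total LOI = 18.12 lb
Glass = batch − LOI = 98.59 − 18.12 = 80.47 lb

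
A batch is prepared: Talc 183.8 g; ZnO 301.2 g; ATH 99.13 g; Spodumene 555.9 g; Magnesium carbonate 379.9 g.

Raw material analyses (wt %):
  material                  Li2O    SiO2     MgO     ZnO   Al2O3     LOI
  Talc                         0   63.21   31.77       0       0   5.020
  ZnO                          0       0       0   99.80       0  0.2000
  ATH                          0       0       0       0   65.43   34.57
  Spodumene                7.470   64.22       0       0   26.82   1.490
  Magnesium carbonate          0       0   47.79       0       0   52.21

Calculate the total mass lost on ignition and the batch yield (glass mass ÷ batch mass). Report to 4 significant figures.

Intermediates are displayed (rounded to 4 significant figures) on the page; each numeric step carries full precision from first step to last — every reported value includes exactly one rounding. All derived quantities are carried at full precision (yield, LOI, the five compositions, net glass mass, the totals) from the weighed amounts for 1269 g of glass as written in problem or answer.
Material-by-material LOI:
  Talc: 183.8 × 0.05020 = 9.227 g
  ZnO: 301.2 × 0.002000 = 0.6024 g
  ATH: 99.13 × 0.3457 = 34.27 g
  Spodumene: 555.9 × 0.01490 = 8.283 g
  Magnesium carbonate: 379.9 × 0.5221 = 198.3 g
Total LOI = 250.7 g
Glass = batch − LOI = 1520 − 250.7 = 1269 g

LOI loss = 250.7 g; glass = 1269 g; yield = 83.50%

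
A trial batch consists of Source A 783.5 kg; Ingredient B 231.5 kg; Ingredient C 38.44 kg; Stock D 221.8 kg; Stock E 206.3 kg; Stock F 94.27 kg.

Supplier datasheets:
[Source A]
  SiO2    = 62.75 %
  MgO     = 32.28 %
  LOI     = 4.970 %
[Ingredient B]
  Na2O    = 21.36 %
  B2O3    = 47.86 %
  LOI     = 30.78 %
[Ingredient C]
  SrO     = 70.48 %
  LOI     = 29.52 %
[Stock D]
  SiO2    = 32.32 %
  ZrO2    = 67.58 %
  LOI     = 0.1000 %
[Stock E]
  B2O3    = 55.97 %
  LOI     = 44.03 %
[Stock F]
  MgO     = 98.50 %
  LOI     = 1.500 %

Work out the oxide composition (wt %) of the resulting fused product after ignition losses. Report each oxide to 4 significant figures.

The intermediate values are displayed, rounded to four significant digits, as written. The working math carries exact precision from start to finish — a single rounding produces every reported figure. All derived quantities (the six compositions, ignition loss, glass mass, yield, the totals) are re-derived in exact precision starting from the weights for 1362 kg of glass, as set out in either problem or answer.
Mass of each oxide from the mix:
  SrO: 38.44·0.7048 = 27.09 kg
  Na2O: 231.5·0.2136 = 49.45 kg
  SiO2: 783.5·0.6275 + 221.8·0.3232 = 563.3 kg
  B2O3: 231.5·0.4786 + 206.3·0.5597 = 226.3 kg
  ZrO2: 221.8·0.6758 = 149.9 kg
  MgO: 783.5·0.3228 + 94.27·0.9850 = 345.8 kg
LOI: 783.5·0.04970 + 231.5·0.3078 + 38.44·0.2952 + 221.8·0.001000 + 206.3·0.4403 + 94.27·0.01500 = 214.0 kg
Glass mass = batch − LOI = 1576 − 214.0 = 1362 kg (the oxide masses sum to this)
oxide / glass × 100 gives the wt %

Glass mass = 1362 kg (batch 1576 − LOI 214.0).
Composition: SrO 1.989%, Na2O 3.631%, SiO2 41.37%, B2O3 16.61%, ZrO2 11.01%, MgO 25.39%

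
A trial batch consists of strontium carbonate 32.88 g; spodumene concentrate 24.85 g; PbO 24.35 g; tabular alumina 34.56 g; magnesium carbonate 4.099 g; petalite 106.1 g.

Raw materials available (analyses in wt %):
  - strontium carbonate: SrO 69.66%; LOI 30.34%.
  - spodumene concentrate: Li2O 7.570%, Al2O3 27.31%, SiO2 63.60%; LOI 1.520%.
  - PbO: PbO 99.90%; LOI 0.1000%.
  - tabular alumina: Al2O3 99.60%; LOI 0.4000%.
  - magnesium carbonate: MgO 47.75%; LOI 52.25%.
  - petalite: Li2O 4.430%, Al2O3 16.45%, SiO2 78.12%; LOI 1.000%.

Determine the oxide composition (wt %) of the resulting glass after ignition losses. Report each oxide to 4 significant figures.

Intermediates are shown rounded off to 4 significant digits on the page — each numeric step runs at exact precision end to end. Every reported number undergoes a single rounding; all derived quantities, including totals, net glass mass, the yield, LOI, the six compositions, are recomputed from the batch weights per 213.1 g of glass at full precision precisely as stated by the problem or the answer.
What the batch supplies per oxide:
  MgO: 4.099·0.4775 = 1.957 g
  Li2O: 24.85·0.07570 + 106.1·0.04430 = 6.581 g
  SrO: 32.88·0.6966 = 22.90 g
  PbO: 24.35·0.9990 = 24.33 g
  Al2O3: 24.85·0.2731 + 34.56·0.9960 + 106.1·0.1645 = 58.66 g
  SiO2: 24.85·0.6360 + 106.1·0.7812 = 98.69 g
LOI: 32.88·0.3034 + 24.85·0.01520 + 24.35·0.001000 + 34.56·0.004000 + 4.099·0.5225 + 106.1·0.01000 = 13.72 g
Glass mass = batch − LOI = 226.8 − 13.72 = 213.1 g (equal to the oxide-mass sum)
each oxide over glass, ×100, is wt %

Glass mass = 213.1 g (batch 226.8 − LOI 13.72).
Composition: MgO 0.9184%, Li2O 3.088%, SrO 10.75%, PbO 11.41%, Al2O3 27.53%, SiO2 46.31%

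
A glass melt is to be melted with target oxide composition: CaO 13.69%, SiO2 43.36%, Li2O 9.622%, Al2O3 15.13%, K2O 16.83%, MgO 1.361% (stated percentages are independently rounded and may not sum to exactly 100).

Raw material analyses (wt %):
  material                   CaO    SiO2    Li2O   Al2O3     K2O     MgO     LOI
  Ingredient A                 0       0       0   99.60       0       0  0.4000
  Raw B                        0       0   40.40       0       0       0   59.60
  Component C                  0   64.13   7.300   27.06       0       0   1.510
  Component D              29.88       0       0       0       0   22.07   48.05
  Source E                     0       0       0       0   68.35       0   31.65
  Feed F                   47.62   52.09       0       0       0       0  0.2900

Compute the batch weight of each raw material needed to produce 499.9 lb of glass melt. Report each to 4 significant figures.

Values along the way appear rounded to 4 significant figures as written; each numeric step runs at full precision from first step to last. Every reported number is rounded exactly once; the derived quantities (glass mass, the totals, ignition loss, the six compositions, yield) are re-derived at full precision using the weight values on 499.9 lb of glass precisely as stated by either problem or answer.
Per-oxide target masses for 499.9 lb glass melt:
  CaO: 13.69% × 499.9 = 68.44 lb
  SiO2: 43.36% × 499.9 = 216.8 lb
  Li2O: 9.622% × 499.9 = 48.10 lb
  Al2O3: 15.13% × 499.9 = 75.63 lb
  K2O: 16.83% × 499.9 = 84.13 lb
  MgO: 1.361% × 499.9 = 6.804 lb
Mass-balance tally per oxide working from each reported weight, against the basis in use (sum by sum, the targets are met up to rounding of the answer):
  CaO: 30.83·0.2988 + 124.4·0.4762 = 68.45 lb (target 68.44 lb)
  SiO2: 237.0·0.6413 + 124.4·0.5209 = 216.8 lb (target 216.8 lb)
  Li2O: 76.24·0.4040 + 237.0·0.07300 = 48.10 lb (target 48.10 lb)
  Al2O3: 11.56·0.9960 + 237.0·0.2706 = 75.65 lb (target 75.63 lb)
  K2O: 123.1·0.6835 = 84.14 lb (target 84.13 lb)
  MgO: 30.83·0.2207 = 6.804 lb (target 6.804 lb)
Mass balance on the glass: whole batch net of LOI = 499.9 lb (summing oxide targets gives 499.9 lb; against the stated basis, 499.9 lb — rounding explains the deltas).
Adding the batch up: Σ batch = 603.1 lb; the LOI term Σ batch·LOI equals 103.2 lb; yield, glass over the total, = 82.89%.

Batch per 499.9 lb glass melt:
  Ingredient A: 11.56 lb
  Raw B: 76.24 lb
  Component C: 237.0 lb
  Component D: 30.83 lb
  Source E: 123.1 lb
  Feed F: 124.4 lb
Total batch = 603.1 lb; LOI loss = 103.2 lb; yield = 82.89%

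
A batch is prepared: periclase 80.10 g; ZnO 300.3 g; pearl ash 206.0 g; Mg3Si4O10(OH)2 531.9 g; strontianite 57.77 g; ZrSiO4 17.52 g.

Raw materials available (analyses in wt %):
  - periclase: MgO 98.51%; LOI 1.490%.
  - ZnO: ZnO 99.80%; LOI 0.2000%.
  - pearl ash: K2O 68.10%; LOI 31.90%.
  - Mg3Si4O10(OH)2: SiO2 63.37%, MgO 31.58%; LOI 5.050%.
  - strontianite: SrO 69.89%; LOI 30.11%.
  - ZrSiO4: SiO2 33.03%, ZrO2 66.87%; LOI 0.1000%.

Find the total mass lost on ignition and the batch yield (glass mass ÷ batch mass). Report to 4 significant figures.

Each numeric step carries full float precision in all steps. Working values are printed rounded to four significant digits; each reported figure undergoes a single rounding. The derived quantities are rebuilt from the weighed amounts on 1082 g of glass at full float precision (net glass mass, totals, yield, the six compositions, LOI), exactly as printed in problem or answer.
Per-material ignition loss:
  periclase: 80.10 × 0.01490 = 1.193 g
  ZnO: 300.3 × 0.002000 = 0.6006 g
  pearl ash: 206.0 × 0.3190 = 65.71 g
  Mg3Si4O10(OH)2: 531.9 × 0.05050 = 26.86 g
  strontianite: 57.77 × 0.3011 = 17.39 g
  ZrSiO4: 17.52 × 0.001000 = 0.01752 g
Total LOI = 111.8 g
Glass = batch − LOI = 1194 − 111.8 = 1082 g

LOI loss = 111.8 g; glass = 1082 g; yield = 90.63%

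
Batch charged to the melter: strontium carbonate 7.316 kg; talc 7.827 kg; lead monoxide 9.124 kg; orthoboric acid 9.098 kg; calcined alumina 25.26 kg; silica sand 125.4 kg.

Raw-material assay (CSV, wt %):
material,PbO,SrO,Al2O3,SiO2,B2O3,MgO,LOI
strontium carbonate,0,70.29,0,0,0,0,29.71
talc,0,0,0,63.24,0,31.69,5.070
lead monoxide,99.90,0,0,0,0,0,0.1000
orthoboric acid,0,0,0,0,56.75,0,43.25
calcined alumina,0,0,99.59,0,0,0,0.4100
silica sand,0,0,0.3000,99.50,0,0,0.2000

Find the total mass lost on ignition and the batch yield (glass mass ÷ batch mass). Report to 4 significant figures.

LOI loss = 6.869 kg; glass = 177.2 kg; yield = 96.27%

Every computation carries full precision end to end; the intermediate values appear, with 4-significant-digit rounding, in the working; a single rounding produces every reported result — the derived quantities (net glass mass, ignition loss, the totals, the six compositions, the yield) are recomputed in exact precision using the weight values for 177.2 kg of glass exactly as shown in the problem or answer text.
Per-material ignition loss:
  strontium carbonate: 7.316 × 0.2971 = 2.174 kg
  talc: 7.827 × 0.05070 = 0.3968 kg
  lead monoxide: 9.124 × 0.001000 = 0.009124 kg
  orthoboric acid: 9.098 × 0.4325 = 3.935 kg
  calcined alumina: 25.26 × 0.004100 = 0.1036 kg
  silica sand: 125.4 × 0.002000 = 0.2508 kg
Total LOI = 6.869 kg
Glass = batch − LOI = 184.0 − 6.869 = 177.2 kg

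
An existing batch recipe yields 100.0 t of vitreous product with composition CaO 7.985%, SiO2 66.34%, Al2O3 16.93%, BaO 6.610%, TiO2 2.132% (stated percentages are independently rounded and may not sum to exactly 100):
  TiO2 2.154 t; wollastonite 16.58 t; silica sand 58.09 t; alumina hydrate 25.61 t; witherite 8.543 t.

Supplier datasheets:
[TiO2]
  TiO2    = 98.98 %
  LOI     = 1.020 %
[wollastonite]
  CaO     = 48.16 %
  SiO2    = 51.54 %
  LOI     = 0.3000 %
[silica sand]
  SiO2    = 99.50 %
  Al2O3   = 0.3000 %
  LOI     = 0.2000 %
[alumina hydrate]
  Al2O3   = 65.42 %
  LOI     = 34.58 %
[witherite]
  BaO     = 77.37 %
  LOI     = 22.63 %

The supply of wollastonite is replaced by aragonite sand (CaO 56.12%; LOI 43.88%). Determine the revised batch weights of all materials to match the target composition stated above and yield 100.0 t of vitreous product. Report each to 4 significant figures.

The intermediate values are displayed with 4-significant-figure rounding within the worked lines; all internal work holds full float precision at all times. Each reported result takes a single rounding. The derived quantities, including the totals, net glass mass, ignition loss, five oxide percentages, the yield, are re-derived using the weight values at 100.0 t of glass in full precision, precisely as stated by the question or the answer.
Target oxide masses per 100.0 t vitreous product:
  CaO: 7.985% × 100.0 = 7.985 t
  SiO2: 66.34% × 100.0 = 66.34 t
  Al2O3: 16.93% × 100.0 = 16.93 t
  BaO: 6.610% × 100.0 = 6.610 t
  TiO2: 2.132% × 100.0 = 2.132 t
Mass-balance tally per oxide with the batch weights as given, for the quoted basis mass (every target is met by its sum once rounding is allowed for):
  CaO: 14.23·0.5612 = 7.986 t (target 7.985 t)
  SiO2: 66.67·0.9950 = 66.34 t (target 66.34 t)
  Al2O3: 66.67·0.003000 + 25.57·0.6542 = 16.93 t (target 16.93 t)
  BaO: 8.543·0.7737 = 6.610 t (target 6.610 t)
  TiO2: 2.154·0.9898 = 2.132 t (target 2.132 t)
Glass-mass bookkeeping: total charge less LOI = 99.99 t (the Σ of target masses is 100.0 t; with the basis standing at 100.0 t — deltas are rounding alone).
Summing the batch: Σ batch = 117.2 t; ignition loss, Σ(batch × LOI) = 17.17 t; as yield: glass ÷ batch → 85.34%.

Revised batch per 100.0 t vitreous product:
  TiO2: 2.154 t
  aragonite sand: 14.23 t
  silica sand: 66.67 t
  alumina hydrate: 25.57 t
  witherite: 8.543 t
Total batch = 117.2 t; LOI loss = 17.17 t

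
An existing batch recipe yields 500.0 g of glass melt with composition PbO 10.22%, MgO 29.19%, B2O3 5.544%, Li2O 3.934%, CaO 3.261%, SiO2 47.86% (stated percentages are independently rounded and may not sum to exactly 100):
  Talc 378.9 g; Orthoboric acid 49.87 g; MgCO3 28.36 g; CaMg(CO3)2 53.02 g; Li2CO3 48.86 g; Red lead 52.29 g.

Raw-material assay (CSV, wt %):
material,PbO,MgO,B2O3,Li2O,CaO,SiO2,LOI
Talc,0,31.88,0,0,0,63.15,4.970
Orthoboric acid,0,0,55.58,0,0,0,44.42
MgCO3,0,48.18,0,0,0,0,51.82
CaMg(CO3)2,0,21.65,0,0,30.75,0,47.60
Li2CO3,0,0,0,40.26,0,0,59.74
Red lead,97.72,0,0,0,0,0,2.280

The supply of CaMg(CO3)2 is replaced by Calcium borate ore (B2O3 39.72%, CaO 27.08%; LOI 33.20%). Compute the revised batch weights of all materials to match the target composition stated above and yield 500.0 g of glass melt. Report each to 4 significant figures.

Revised batch per 500.0 g glass melt:
  Talc: 378.9 g
  Orthoboric acid: 6.845 g
  MgCO3: 52.19 g
  Calcium borate ore: 60.21 g
  Li2CO3: 48.86 g
  Red lead: 52.29 g
Total batch = 599.3 g; LOI loss = 99.29 g

Values along the way are displayed, rounded to four significant figures, on the page — exact precision is carried in every operation. Each reported result undergoes a single rounding. All derived quantities (net glass mass, the yield, the totals, LOI, the six compositions) are rebuilt using the weight values at 500.0 g of glass in full precision exactly as shown in either problem or answer.
Per-oxide target masses for 500.0 g glass melt:
  PbO: 10.22% × 500.0 = 51.10 g
  MgO: 29.19% × 500.0 = 146.0 g
  B2O3: 5.544% × 500.0 = 27.72 g
  Li2O: 3.934% × 500.0 = 19.67 g
  CaO: 3.261% × 500.0 = 16.30 g
  SiO2: 47.86% × 500.0 = 239.3 g
Balance tally, oxide-wise, given the weights on record, against the basis in use (every target is met by its sum given rounding of the digits):
  PbO: 52.29·0.9772 = 51.10 g (target 51.10 g)
  MgO: 378.9·0.3188 + 52.19·0.4818 = 145.9 g (target 146.0 g)
  B2O3: 6.845·0.5558 + 60.21·0.3972 = 27.72 g (target 27.72 g)
  Li2O: 48.86·0.4026 = 19.67 g (target 19.67 g)
  CaO: 60.21·0.2708 = 16.30 g (target 16.30 g)
  SiO2: 378.9·0.6315 = 239.3 g (target 239.3 g)
Glass-mass closure: total charge less LOI = 500.0 g (the targets, summed, come to 500.0 g; against the stated basis, 500.0 g — any gap is answer rounding).
Batch total: Σ batch = 599.3 g; loss to ignition Σ batch·LOI = 99.29 g; the yield ratio, glass ÷ batch: 83.43%.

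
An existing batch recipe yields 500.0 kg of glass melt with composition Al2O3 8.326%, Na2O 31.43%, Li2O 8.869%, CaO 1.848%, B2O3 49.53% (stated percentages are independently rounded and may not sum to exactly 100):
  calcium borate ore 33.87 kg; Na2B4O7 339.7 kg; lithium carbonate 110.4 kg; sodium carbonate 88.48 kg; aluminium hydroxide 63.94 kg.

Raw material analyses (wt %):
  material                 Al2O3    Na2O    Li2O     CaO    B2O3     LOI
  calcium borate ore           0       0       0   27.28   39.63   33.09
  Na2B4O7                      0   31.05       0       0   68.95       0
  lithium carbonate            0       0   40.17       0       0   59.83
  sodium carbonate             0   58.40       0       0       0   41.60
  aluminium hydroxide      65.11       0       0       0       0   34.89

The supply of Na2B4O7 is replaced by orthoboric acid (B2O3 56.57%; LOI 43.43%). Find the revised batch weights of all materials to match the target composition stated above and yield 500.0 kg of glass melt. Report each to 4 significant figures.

Intermediates are shown rounded to 4 significant figures alongside each step; the working math maintains full precision in every operation; exactly one rounding is applied to every reported value. Derived quantities, including yield, net glass mass, totals, ignition loss, five oxide percentages, are computed starting from the weights at 500.0 kg of glass at full precision, as quoted within problem or answer.
Oxide mass targets, per 500.0 kg glass melt:
  Al2O3: 8.326% × 500.0 = 41.63 kg
  Na2O: 31.43% × 500.0 = 157.2 kg
  Li2O: 8.869% × 500.0 = 44.34 kg
  CaO: 1.848% × 500.0 = 9.240 kg
  B2O3: 49.53% × 500.0 = 247.6 kg
Checking each oxide sum applying the batch weights above, for the quoted basis mass (target by target, the sums agree exact up to rounding of places):
  Al2O3: 63.94·0.6511 = 41.63 kg (target 41.63 kg)
  Na2O: 269.1·0.5840 = 157.2 kg (target 157.2 kg)
  Li2O: 110.4·0.4017 = 44.35 kg (target 44.34 kg)
  CaO: 33.87·0.2728 = 9.240 kg (target 9.240 kg)
  B2O3: 33.87·0.3963 + 414.0·0.5657 = 247.6 kg (target 247.6 kg)
Glass-mass sanity pass: net batch after ignition = 500.0 kg (summing oxide targets gives 500.0 kg; stated basis 500.0 kg — deltas are rounding alone).
Batch grand total — Σ batch = 891.3 kg; Σ batch·LOI gives LOI loss = 391.3 kg; yield, glass over the total, = 56.10%.

Revised batch per 500.0 kg glass melt:
  calcium borate ore: 33.87 kg
  orthoboric acid: 414.0 kg
  lithium carbonate: 110.4 kg
  sodium carbonate: 269.1 kg
  aluminium hydroxide: 63.94 kg
Total batch = 891.3 kg; LOI loss = 391.3 kg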